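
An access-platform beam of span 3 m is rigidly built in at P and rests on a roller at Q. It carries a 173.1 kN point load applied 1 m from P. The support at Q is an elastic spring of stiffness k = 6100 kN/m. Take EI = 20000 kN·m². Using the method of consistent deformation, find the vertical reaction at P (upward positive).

Choose R_Q as the redundant. The primary structure is the cantilever fixed at P.
Primary-structure tip deflection at Q by superposition:
  point load 173.1 at a = 1: Pa²(3L − a)/(6EI) = 230.8/EI
Tip deflection under a unit load at Q: L³/(3EI) = 9/EI.
With EI = 20000 kN·m²: δ_0 = 0.01154 m and δ_{QQ} = 0.00045 m/kN.
Compatibility — the spring shortens by R_Q/k under the reaction it provides: δ_0 − R_Q·δ_{QQ} = R_Q/k. With 1/k = 0.000164 m/kN, R_Q = δ_0 / (δ_{QQ} + 1/k) = 0.01154 / (0.00045 + 0.000164) = 18.8 kN.
Vertical equilibrium: R_P = ΣP − R_Q = 173.1 − 18.8 = 154.3 kN.

R_P = 154.3 kN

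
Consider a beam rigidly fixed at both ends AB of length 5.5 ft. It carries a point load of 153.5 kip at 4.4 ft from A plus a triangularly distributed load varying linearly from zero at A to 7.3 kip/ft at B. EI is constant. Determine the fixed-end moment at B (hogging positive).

Release both end moments; the primary structure is a simply-supported span AB with redundants M_A and M_B.
End rotations of the released simple span under the applied load (×1/EI):
  at A: point load 153.5 at a = 4.4: Pab(L + b)/(6LEI) = 148.6/EI
  at B: point load 153.5 at a = 4.4: Pab(L + a)/(6LEI) = 222.9/EI
  at A: triangular load, peak 7.3: 7w₀L³/(360EI) = 23.62/EI
  at B: triangular load, peak 7.3: w₀L³/(45EI) = 26.99/EI
  θ_A0 = 172.2/EI,  θ_B0 = 249.9/EI
Flexibility coefficients: a unit moment at one end gives L/(3EI) there and L/(6EI) at the far end, so f₁₁ = f₂₂ = 1.833/EI and f₁₂ = f₂₁ = 0.9167/EI.
Compatibility — zero rotation at each built-in end:
  1.833 M_A + 0.9167 M_B = 172.2
  0.9167 M_A + 1.833 M_B = 249.9
Solving the pair gives M_A = 34.38 kip·ft and M_B = 119.1 kip·ft (hogging).

M_B = 119.1 kip·ft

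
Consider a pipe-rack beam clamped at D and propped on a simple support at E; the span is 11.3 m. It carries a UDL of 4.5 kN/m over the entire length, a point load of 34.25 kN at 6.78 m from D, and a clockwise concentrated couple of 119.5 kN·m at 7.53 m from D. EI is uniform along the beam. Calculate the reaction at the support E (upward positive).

R_E = 47.96 kN

Choose R_E as the redundant. The primary structure is the cantilever fixed at D.
Deflection at E on the released cantilever, summing each load's contribution:
  UDL 4.5: wL⁴/(8EI) = 9171/EI
  point load 34.25 at a = 6.78: Pa²(3L − a)/(6EI) = 7116/EI
  clockwise couple 119.5 at a = 7.53: M₀a(2L − a)/(2EI) = 6780/EI
  δ_0 = 23068/EI
Flexibility coefficient — unit upward force at E: δ_{EE} = L³/(3EI) = 481/EI.
The prop prevents deflection at E: R_E = δ_0/δ_{EE} = 23068/481 = 47.96 kN.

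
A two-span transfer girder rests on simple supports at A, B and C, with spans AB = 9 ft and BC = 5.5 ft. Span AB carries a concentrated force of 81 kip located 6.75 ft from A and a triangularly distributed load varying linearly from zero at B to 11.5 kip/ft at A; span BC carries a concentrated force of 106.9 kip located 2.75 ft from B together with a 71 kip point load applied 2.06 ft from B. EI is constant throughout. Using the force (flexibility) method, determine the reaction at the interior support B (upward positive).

R_B = 228 kip

Take M_B as the redundant. Released structure: two simple spans AB and BC with a hinge at B.
Rotations at B on the released spans (each span's end-slope, ×1/EI):
  span AB: point load 81 at a = 6.75: Pab(L + a)/(6LEI) = 358.8/EI
  span AB: triangular load, peak 11.5: 7w₀L³/(360EI) = 163/EI
  span BC: point load 106.9 at a = 2.75: Pab(L + b)/(6LEI) = 202.1/EI
  span BC: point load 71 at a = 2.06: Pab(L + b)/(6LEI) = 136.3/EI
  relative rotation θ_0 = (521.8 + 338.4)/EI = 860.2/EI
A unit hogging moment at B produces rotation L₁/(3EI) + L₂/(3EI) = 4.833/EI.
Slope continuity at B: θ_0 = M_B·4.833/EI, so M_B = 860.2/4.833 = 178 kip·ft (hogging).
Span AB, ΣM about A with M_B applied at B: R_B^{AB}·9 = 702 + 178, so R_B^{AB} = 97.78 kip and R_A = 132.8 − 97.78 = 34.97 kip.
Span BC, ΣM about C: R_B^{BC}·5.5 = 538.2 + 178, so R_B^{BC} = 130.2 kip and R_C = 177.9 − 130.2 = 47.68 kip.
R_B = 97.78 + 130.2 = 228 kip.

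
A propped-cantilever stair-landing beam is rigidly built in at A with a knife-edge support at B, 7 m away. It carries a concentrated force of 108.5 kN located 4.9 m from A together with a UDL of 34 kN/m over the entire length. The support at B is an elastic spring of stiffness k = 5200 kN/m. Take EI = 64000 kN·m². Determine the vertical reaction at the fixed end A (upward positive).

Remove the prop at B; the released (primary) structure is a cantilever built in at A.
Downward deflection at the released point B due to the loads:
  point load 108.5 at a = 4.9: Pa²(3L − a)/(6EI) = 6990/EI
  UDL 34: wL⁴/(8EI) = 10204/EI
  δ_0 = 17195/EI
Tip deflection under a unit load at B: L³/(3EI) = 114.3/EI.
With EI = 64000 kN·m²: δ_0 = 0.26867 m and δ_{BB} = 0.001786 m/kN.
Compatibility — the spring shortens by R_B/k under the reaction it provides: δ_0 − R_B·δ_{BB} = R_B/k. With 1/k = 0.000192 m/kN, R_B = δ_0 / (δ_{BB} + 1/k) = 0.26867 / (0.001786 + 0.000192) = 135.8 kN.
Vertical equilibrium: R_A = ΣP − R_B = 346.5 − 135.8 = 210.7 kN.

R_A = 210.7 kN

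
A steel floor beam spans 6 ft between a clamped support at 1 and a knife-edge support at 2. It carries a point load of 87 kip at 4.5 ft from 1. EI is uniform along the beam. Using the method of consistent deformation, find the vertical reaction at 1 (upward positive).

R_1 = 31.95 kip

Remove the prop at 2; the released (primary) structure is a cantilever built in at 1.
Free-end deflection of the primary structure under the applied loading (downward +):
  point load 87 at a = 4.5: Pa²(3L − a)/(6EI) = 3964/EI
Flexibility coefficient — unit upward force at 2: δ_{22} = L³/(3EI) = 72/EI.
The prop prevents deflection at 2: R_2 = δ_0/δ_{22} = 3964/72 = 55.05 kip.
Vertical equilibrium: R_1 = ΣP − R_2 = 87 − 55.05 = 31.95 kip.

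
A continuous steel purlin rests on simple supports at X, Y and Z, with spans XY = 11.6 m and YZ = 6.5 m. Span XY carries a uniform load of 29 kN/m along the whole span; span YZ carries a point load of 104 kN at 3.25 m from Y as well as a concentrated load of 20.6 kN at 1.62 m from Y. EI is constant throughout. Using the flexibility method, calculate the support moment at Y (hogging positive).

M_Y = 366 kN·m

Release continuity at Y by inserting a hinge; the redundant is the internal moment M_Y. The primary structure is two simply-supported spans XY and YZ.
Rotations at Y on the released spans (each span's end-slope, ×1/EI):
  span XY: UDL 29: wL³/(24EI) = 1886/EI
  span YZ: point load 104 at a = 3.25: Pab(L + b)/(6LEI) = 274.6/EI
  span YZ: point load 20.6 at a = 1.62: Pab(L + b)/(6LEI) = 47.52/EI
  relative rotation θ_0 = (1886 + 322.1)/EI = 2208/EI
A unit hogging moment at Y produces rotation L₁/(3EI) + L₂/(3EI) = 6.033/EI.
Slope continuity at Y: θ_0 = M_Y·6.033/EI, so M_Y = 2208/6.033 = 366 kN·m (hogging).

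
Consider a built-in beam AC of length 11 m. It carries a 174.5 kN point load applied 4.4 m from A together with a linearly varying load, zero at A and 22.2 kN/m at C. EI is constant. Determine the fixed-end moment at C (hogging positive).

Release both end moments; the primary structure is a simply-supported span AC with redundants M_A and M_C.
End rotations of the released simple span under the applied load (×1/EI):
  at A: point load 174.5 at a = 4.4: Pab(L + b)/(6LEI) = 1351/EI
  at C: point load 174.5 at a = 4.4: Pab(L + a)/(6LEI) = 1182/EI
  at A: triangular load, peak 22.2: 7w₀L³/(360EI) = 574.5/EI
  at C: triangular load, peak 22.2: w₀L³/(45EI) = 656.6/EI
  θ_A0 = 1926/EI,  θ_C0 = 1839/EI
Flexibility coefficients: a unit moment at one end gives L/(3EI) there and L/(6EI) at the far end, so f₁₁ = f₂₂ = 3.667/EI and f₁₂ = f₂₁ = 1.833/EI.
Compatibility — zero rotation at each built-in end:
  3.667 M_A + 1.833 M_C = 1926
  1.833 M_A + 3.667 M_C = 1839
Solving the pair gives M_A = 365.9 kN·m and M_C = 318.6 kN·m (hogging).

M_C = 318.6 kN·m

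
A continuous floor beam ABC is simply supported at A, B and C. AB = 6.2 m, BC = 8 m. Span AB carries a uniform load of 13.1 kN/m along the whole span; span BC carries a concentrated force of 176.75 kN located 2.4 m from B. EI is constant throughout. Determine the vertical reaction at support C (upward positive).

R_C = 31.82 kN

Insert a hinge at B; M_B is the redundant, and each span becomes simply supported.
End slopes at the hinge B, treating each span as simply supported:
  span AB: UDL 13.1: wL³/(24EI) = 130.1/EI
  span BC: point load 176.75 at a = 2.4: Pab(L + b)/(6LEI) = 673.1/EI
  relative rotation θ_0 = (130.1 + 673.1)/EI = 803.2/EI
A unit hogging moment at B produces rotation L₁/(3EI) + L₂/(3EI) = 4.733/EI.
Slope continuity at B: θ_0 = M_B·4.733/EI, so M_B = 803.2/4.733 = 169.7 kN·m (hogging).
Span BC, ΣM about C: R_B^{BC}·8 = 989.8 + 169.7, so R_B^{BC} = 144.9 kN and R_C = 176.8 − 144.9 = 31.82 kN.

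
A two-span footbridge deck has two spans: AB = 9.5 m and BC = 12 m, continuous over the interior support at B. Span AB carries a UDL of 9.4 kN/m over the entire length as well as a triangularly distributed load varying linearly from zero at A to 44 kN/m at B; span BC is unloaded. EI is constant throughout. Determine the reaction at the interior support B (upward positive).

R_B = 214.9 kN

Take M_B as the redundant. Released structure: two simple spans AB and BC with a hinge at B.
End slopes at the hinge B, treating each span as simply supported:
  span AB: UDL 9.4: wL³/(24EI) = 335.8/EI
  span AB: triangular load, peak 44: w₀L³/(45EI) = 838.3/EI
  relative rotation θ_0 = (1174 + 0)/EI = 1174/EI
A unit hogging moment at B produces rotation L₁/(3EI) + L₂/(3EI) = 7.167/EI.
Compatibility: M_B·(L₁+L₂)/(3EI) = θ_0, giving M_B = 163.8 kN·m (hogging).
Span AB, ΣM about A with M_B applied at B: R_B^{AB}·9.5 = 1748 + 163.8, so R_B^{AB} = 201.2 kN and R_A = 298.3 − 201.2 = 97.07 kN.
Span BC, ΣM about C: R_B^{BC}·12 = 0 + 163.8, so R_B^{BC} = 13.65 kN and R_C = 0 − 13.65 = -13.65 kN.
R_B = 201.2 + 13.65 = 214.9 kN.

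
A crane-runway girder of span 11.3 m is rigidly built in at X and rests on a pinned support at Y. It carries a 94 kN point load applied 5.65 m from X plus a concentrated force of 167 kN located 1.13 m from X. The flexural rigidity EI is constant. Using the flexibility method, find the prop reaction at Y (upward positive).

R_Y = 31.8 kN

Choose R_Y as the redundant. The primary structure is the cantilever fixed at X.
Primary-structure tip deflection at Y by superposition:
  point load 94 at a = 5.65: Pa²(3L − a)/(6EI) = 14128/EI
  point load 167 at a = 1.13: Pa²(3L − a)/(6EI) = 1165/EI
  δ_0 = 15293/EI
Flexibility coefficient — unit upward force at Y: δ_{YY} = L³/(3EI) = 481/EI.
Compatibility at Y: δ_0 − R_Y·δ_{YY} = 0, so R_Y = 15293/481 = 31.8 kN.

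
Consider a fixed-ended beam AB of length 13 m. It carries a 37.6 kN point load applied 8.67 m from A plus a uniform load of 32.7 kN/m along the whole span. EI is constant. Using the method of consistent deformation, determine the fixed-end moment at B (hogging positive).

M_B = 532.9 kN·m

Take the two fixed-end moments M_A, M_B as redundants; the released structure is the simple span AB.
End rotations of the released simple span under the applied load (×1/EI):
  at A: point load 37.6 at a = 8.67: Pab(L + b)/(6LEI) = 313.6/EI
  at B: point load 37.6 at a = 8.67: Pab(L + a)/(6LEI) = 392.2/EI
  at A: UDL 32.7: wL³/(24EI) = 2993/EI
  at B: UDL 32.7: wL³/(24EI) = 2993/EI
  θ_A0 = 3307/EI,  θ_B0 = 3386/EI
Flexibility coefficients: a unit moment at one end gives L/(3EI) there and L/(6EI) at the far end, so f₁₁ = f₂₂ = 4.333/EI and f₁₂ = f₂₁ = 2.167/EI.
Compatibility — zero rotation at each built-in end:
  4.333 M_A + 2.167 M_B = 3307
  2.167 M_A + 4.333 M_B = 3386
Solving the pair gives M_A = 496.7 kN·m and M_B = 532.9 kN·m (hogging).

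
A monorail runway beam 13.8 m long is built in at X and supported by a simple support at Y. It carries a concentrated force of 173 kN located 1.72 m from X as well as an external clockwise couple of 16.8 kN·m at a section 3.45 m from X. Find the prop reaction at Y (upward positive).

Choose R_Y as the redundant. The primary structure is the cantilever fixed at X.
Downward deflection at the released point Y due to the loads:
  point load 173 at a = 1.72: Pa²(3L − a)/(6EI) = 3385/EI
  clockwise couple 16.8 at a = 3.45: M₀a(2L − a)/(2EI) = 699.9/EI
  δ_0 = 4085/EI
Tip deflection under a unit load at Y: L³/(3EI) = 876/EI.
The prop prevents deflection at Y: R_Y = δ_0/δ_{YY} = 4085/876 = 4.663 kN.

R_Y = 4.663 kN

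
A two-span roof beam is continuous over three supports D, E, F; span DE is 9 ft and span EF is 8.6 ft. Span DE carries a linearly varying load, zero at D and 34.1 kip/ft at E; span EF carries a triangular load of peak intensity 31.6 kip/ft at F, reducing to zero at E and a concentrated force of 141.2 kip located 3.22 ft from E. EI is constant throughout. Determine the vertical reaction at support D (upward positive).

R_D = 20.73 kip

Release continuity at E by inserting a hinge; the redundant is the internal moment M_E. The primary structure is two simply-supported spans DE and EF.
Rotations at E on the released spans (each span's end-slope, ×1/EI):
  span DE: triangular load, peak 34.1: w₀L³/(45EI) = 552.4/EI
  span EF: triangular load, peak 31.6: 7w₀L³/(360EI) = 390.8/EI
  span EF: point load 141.2 at a = 3.22: Pab(L + b)/(6LEI) = 662.7/EI
  relative rotation θ_0 = (552.4 + 1054)/EI = 1606/EI
A unit hogging moment at E produces rotation L₁/(3EI) + L₂/(3EI) = 5.867/EI.
Slope continuity at E: θ_0 = M_E·5.867/EI, so M_E = 1606/5.867 = 273.7 kip·ft (hogging).
Span DE, ΣM about D with M_E applied at E: R_E^{DE}·9 = 920.7 + 273.7, so R_E^{DE} = 132.7 kip and R_D = 153.4 − 132.7 = 20.73 kip.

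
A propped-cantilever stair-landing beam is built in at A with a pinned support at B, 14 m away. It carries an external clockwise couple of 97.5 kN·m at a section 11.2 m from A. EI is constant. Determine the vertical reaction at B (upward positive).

Remove the prop at B; the released (primary) structure is a cantilever built in at A.
Deflection at B on the released cantilever, summing each load's contribution:
  clockwise couple 97.5 at a = 11.2: M₀a(2L − a)/(2EI) = 9173/EI
Tip deflection under a unit load at B: L³/(3EI) = 914.7/EI.
The prop prevents deflection at B: R_B = δ_0/δ_{BB} = 9173/914.7 = 10.03 kN.

R_B = 10.03 kN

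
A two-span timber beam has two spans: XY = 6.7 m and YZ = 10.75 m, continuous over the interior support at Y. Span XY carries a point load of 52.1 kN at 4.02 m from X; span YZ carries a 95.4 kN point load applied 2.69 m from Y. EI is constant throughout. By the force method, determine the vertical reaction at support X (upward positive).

R_X = 1.521 kN

Insert a hinge at Y; M_Y is the redundant, and each span becomes simply supported.
Discontinuity in slope at Y on the released structure — sum the simple-span end rotations:
  span XY: point load 52.1 at a = 4.02: Pab(L + a)/(6LEI) = 149.7/EI
  span YZ: point load 95.4 at a = 2.69: Pab(L + b)/(6LEI) = 603.2/EI
  relative rotation θ_0 = (149.7 + 603.2)/EI = 752.9/EI
A unit hogging moment at Y produces rotation L₁/(3EI) + L₂/(3EI) = 5.817/EI.
Compatibility: M_Y·(L₁+L₂)/(3EI) = θ_0, giving M_Y = 129.4 kN·m (hogging).
Span XY, ΣM about X with M_Y applied at Y: R_Y^{XY}·6.7 = 209.4 + 129.4, so R_Y^{XY} = 50.58 kN and R_X = 52.1 − 50.58 = 1.521 kN.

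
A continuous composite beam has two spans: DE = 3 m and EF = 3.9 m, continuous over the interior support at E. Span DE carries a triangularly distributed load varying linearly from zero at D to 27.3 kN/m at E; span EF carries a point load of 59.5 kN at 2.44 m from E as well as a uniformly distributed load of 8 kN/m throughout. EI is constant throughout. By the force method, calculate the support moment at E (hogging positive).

Insert a hinge at E; M_E is the redundant, and each span becomes simply supported.
Discontinuity in slope at E on the released structure — sum the simple-span end rotations:
  span DE: triangular load, peak 27.3: w₀L³/(45EI) = 16.38/EI
  span EF: point load 59.5 at a = 2.44: Pab(L + b)/(6LEI) = 48.55/EI
  span EF: UDL 8: wL³/(24EI) = 19.77/EI
  relative rotation θ_0 = (16.38 + 68.33)/EI = 84.71/EI
A unit hogging moment at E produces rotation L₁/(3EI) + L₂/(3EI) = 2.3/EI.
Compatibility: M_E·(L₁+L₂)/(3EI) = θ_0, giving M_E = 36.83 kN·m (hogging).

M_E = 36.83 kN·m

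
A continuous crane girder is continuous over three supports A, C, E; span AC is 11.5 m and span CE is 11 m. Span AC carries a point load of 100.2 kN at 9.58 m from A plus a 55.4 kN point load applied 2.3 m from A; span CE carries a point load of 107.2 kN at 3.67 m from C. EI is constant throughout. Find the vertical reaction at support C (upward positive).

R_C = 203.9 kN

Release continuity at C by inserting a hinge; the redundant is the internal moment M_C. The primary structure is two simply-supported spans AC and CE.
Discontinuity in slope at C on the released structure — sum the simple-span end rotations:
  span AC: point load 100.2 at a = 9.58: Pab(L + a)/(6LEI) = 563.1/EI
  span AC: point load 55.4 at a = 2.3: Pab(L + a)/(6LEI) = 234.5/EI
  span CE: point load 107.2 at a = 3.67: Pab(L + b)/(6LEI) = 800.9/EI
  relative rotation θ_0 = (797.5 + 800.9)/EI = 1598/EI
A unit hogging moment at C produces rotation L₁/(3EI) + L₂/(3EI) = 7.5/EI.
Compatibility: M_C·(L₁+L₂)/(3EI) = θ_0, giving M_C = 213.1 kN·m (hogging).
Span AC, ΣM about A with M_C applied at C: R_C^{AC}·11.5 = 1087 + 213.1, so R_C^{AC} = 113.1 kN and R_A = 155.6 − 113.1 = 42.52 kN.
Span CE, ΣM about E: R_C^{CE}·11 = 785.8 + 213.1, so R_C^{CE} = 90.81 kN and R_E = 107.2 − 90.81 = 16.39 kN.
R_C = 113.1 + 90.81 = 203.9 kN.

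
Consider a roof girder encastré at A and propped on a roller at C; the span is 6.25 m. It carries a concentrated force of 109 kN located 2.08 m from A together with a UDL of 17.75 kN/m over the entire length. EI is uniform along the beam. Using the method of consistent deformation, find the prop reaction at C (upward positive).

Choose R_C as the redundant. The primary structure is the cantilever fixed at A.
Deflection at C on the released cantilever, summing each load's contribution:
  point load 109 at a = 2.08: Pa²(3L − a)/(6EI) = 1310/EI
  UDL 17.75: wL⁴/(8EI) = 3386/EI
  δ_0 = 4696/EI
Flexibility coefficient — unit upward force at C: δ_{CC} = L³/(3EI) = 81.38/EI.
The prop prevents deflection at C: R_C = δ_0/δ_{CC} = 4696/81.38 = 57.7 kN.

R_C = 57.7 kN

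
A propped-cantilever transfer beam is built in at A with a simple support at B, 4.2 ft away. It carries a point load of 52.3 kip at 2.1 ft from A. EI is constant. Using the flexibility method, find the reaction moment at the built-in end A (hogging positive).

M_A = 41.19 kip·ft

Release the roller at B. Primary structure: cantilever fixed at A.
Free-end deflection of the primary structure under the applied loading (downward +):
  point load 52.3 at a = 2.1: Pa²(3L − a)/(6EI) = 403.6/EI
Flexibility coefficient — unit upward force at B: δ_{BB} = L³/(3EI) = 24.7/EI.
Compatibility at B: δ_0 − R_B·δ_{BB} = 0, so R_B = 403.6/24.7 = 16.34 kip.
Moment equilibrium about A: M_A = Σ(load moments about A) − R_B·L = 109.8 − 16.34×4.2 = 41.19 kip·ft.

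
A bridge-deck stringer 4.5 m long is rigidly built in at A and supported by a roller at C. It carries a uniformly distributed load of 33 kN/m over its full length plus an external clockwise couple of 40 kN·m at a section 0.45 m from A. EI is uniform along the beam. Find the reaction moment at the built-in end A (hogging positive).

M_A = 112.1 kN·m

Choose R_C as the redundant. The primary structure is the cantilever fixed at A.
Downward deflection at the released point C due to the loads:
  UDL 33: wL⁴/(8EI) = 1692/EI
  clockwise couple 40 at a = 0.45: M₀a(2L − a)/(2EI) = 76.95/EI
  δ_0 = 1768/EI
Tip deflection under a unit load at C: L³/(3EI) = 30.38/EI.
Compatibility at C: δ_0 − R_C·δ_{CC} = 0, so R_C = 1768/30.38 = 58.22 kN.
Moment equilibrium about A: M_A = Σ(load moments about A) − R_C·L = 374.1 − 58.22×4.5 = 112.1 kN·m.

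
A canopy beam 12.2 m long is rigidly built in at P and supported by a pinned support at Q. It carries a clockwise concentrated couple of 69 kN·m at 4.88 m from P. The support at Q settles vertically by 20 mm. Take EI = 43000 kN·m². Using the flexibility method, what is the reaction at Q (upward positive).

Release the roller at Q. Primary structure: cantilever fixed at P.
Primary-structure tip deflection at Q by superposition:
  clockwise couple 69 at a = 4.88: M₀a(2L − a)/(2EI) = 3286/EI
Tip deflection under a unit load at Q: L³/(3EI) = 605.3/EI.
With EI = 43000 kN·m²: δ_0 = 0.076428 m and δ_{QQ} = 0.014076 m/kN.
Compatibility — the beam at Q must follow the support down by 0.02 m: δ_0 − R_Q·δ_{QQ} = 0.02, so R_Q = (0.076428 − 0.02)/0.014076 = 4.009 kN.

R_Q = 4.009 kN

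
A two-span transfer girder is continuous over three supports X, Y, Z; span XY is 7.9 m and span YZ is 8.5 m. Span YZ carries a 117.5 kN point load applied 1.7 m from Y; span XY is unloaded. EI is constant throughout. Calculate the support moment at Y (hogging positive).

M_Y = 74.54 kN·m

Take M_Y as the redundant. Released structure: two simple spans XY and YZ with a hinge at Y.
Discontinuity in slope at Y on the released structure — sum the simple-span end rotations:
  span YZ: point load 117.5 at a = 1.7: Pab(L + b)/(6LEI) = 407.5/EI
  relative rotation θ_0 = (0 + 407.5)/EI = 407.5/EI
A unit hogging moment at Y produces rotation L₁/(3EI) + L₂/(3EI) = 5.467/EI.
Slope continuity at Y: θ_0 = M_Y·5.467/EI, so M_Y = 407.5/5.467 = 74.54 kN·m (hogging).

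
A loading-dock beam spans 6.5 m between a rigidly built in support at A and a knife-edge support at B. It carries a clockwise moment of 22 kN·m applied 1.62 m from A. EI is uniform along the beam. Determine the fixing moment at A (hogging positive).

M_A = 7.601 kN·m

Choose R_B as the redundant. The primary structure is the cantilever fixed at A.
Free-end deflection of the primary structure under the applied loading (downward +):
  clockwise couple 22 at a = 1.62: M₀a(2L − a)/(2EI) = 202.8/EI
Tip deflection under a unit load at B: L³/(3EI) = 91.54/EI.
Compatibility at B: δ_0 − R_B·δ_{BB} = 0, so R_B = 202.8/91.54 = 2.215 kN.
Moment equilibrium about A: M_A = Σ(load moments about A) − R_B·L = 22 − 2.215×6.5 = 7.601 kN·m.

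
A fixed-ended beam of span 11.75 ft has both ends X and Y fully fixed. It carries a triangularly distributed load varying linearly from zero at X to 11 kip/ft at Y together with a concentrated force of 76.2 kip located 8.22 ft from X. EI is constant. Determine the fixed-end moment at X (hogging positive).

M_X = 107.2 kip·ft

Release both end moments; the primary structure is a simply-supported span XY with redundants M_X and M_Y.
On the primary (simply-supported) span, the end slopes from the loading are:
  at X: triangular load, peak 11: 7w₀L³/(360EI) = 347/EI
  at Y: triangular load, peak 11: w₀L³/(45EI) = 396.5/EI
  at X: point load 76.2 at a = 8.22: Pab(L + b)/(6LEI) = 479.2/EI
  at Y: point load 76.2 at a = 8.22: Pab(L + a)/(6LEI) = 626.3/EI
  θ_X0 = 826.2/EI,  θ_Y0 = 1023/EI
Flexibility coefficients: a unit moment at one end gives L/(3EI) there and L/(6EI) at the far end, so f₁₁ = f₂₂ = 3.917/EI and f₁₂ = f₂₁ = 1.958/EI.
Compatibility — zero rotation at each built-in end:
  3.917 M_X + 1.958 M_Y = 826.2
  1.958 M_X + 3.917 M_Y = 1023
Solving the pair gives M_X = 107.2 kip·ft and M_Y = 207.6 kip·ft (hogging).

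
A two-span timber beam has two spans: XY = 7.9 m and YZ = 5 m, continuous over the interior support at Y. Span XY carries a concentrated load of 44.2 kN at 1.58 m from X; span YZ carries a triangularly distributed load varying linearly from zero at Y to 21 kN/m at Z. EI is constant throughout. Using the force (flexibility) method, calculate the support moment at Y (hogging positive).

Insert a hinge at Y; M_Y is the redundant, and each span becomes simply supported.
End slopes at the hinge Y, treating each span as simply supported:
  span XY: point load 44.2 at a = 1.58: Pab(L + a)/(6LEI) = 88.27/EI
  span YZ: triangular load, peak 21: 7w₀L³/(360EI) = 51.04/EI
  relative rotation θ_0 = (88.27 + 51.04)/EI = 139.3/EI
A unit hogging moment at Y produces rotation L₁/(3EI) + L₂/(3EI) = 4.3/EI.
Compatibility: M_Y·(L₁+L₂)/(3EI) = θ_0, giving M_Y = 32.4 kN·m (hogging).

M_Y = 32.4 kN·m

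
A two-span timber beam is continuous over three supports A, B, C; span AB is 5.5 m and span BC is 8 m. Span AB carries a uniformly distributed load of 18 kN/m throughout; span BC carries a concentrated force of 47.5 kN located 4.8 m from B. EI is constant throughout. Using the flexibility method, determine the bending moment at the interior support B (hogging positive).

Release continuity at B by inserting a hinge; the redundant is the internal moment M_B. The primary structure is two simply-supported spans AB and BC.
End slopes at the hinge B, treating each span as simply supported:
  span AB: UDL 18: wL³/(24EI) = 124.8/EI
  span BC: point load 47.5 at a = 4.8: Pab(L + b)/(6LEI) = 170.2/EI
  relative rotation θ_0 = (124.8 + 170.2)/EI = 295/EI
A unit hogging moment at B produces rotation L₁/(3EI) + L₂/(3EI) = 4.5/EI.
Slope continuity at B: θ_0 = M_B·4.5/EI, so M_B = 295/4.5 = 65.56 kN·m (hogging).

M_B = 65.56 kN·m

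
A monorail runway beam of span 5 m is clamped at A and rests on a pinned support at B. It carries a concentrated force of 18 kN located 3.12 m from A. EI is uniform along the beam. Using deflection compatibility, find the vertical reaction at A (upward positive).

R_A = 9.674 kN

Take the reaction at B as the redundant and release it; the primary structure is a cantilever fixed at A.
Primary-structure tip deflection at B by superposition:
  point load 18 at a = 3.12: Pa²(3L − a)/(6EI) = 346.9/EI
Flexibility coefficient — unit upward force at B: δ_{BB} = L³/(3EI) = 41.67/EI.
The prop prevents deflection at B: R_B = δ_0/δ_{BB} = 346.9/41.67 = 8.326 kN.
Vertical equilibrium: R_A = ΣP − R_B = 18 − 8.326 = 9.674 kN.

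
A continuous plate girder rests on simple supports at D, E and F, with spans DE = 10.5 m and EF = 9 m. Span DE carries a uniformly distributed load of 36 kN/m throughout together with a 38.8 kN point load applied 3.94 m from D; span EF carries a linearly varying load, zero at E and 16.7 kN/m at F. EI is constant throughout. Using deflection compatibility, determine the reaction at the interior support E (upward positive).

Insert a hinge at E; M_E is the redundant, and each span becomes simply supported.
Discontinuity in slope at E on the released structure — sum the simple-span end rotations:
  span DE: UDL 36: wL³/(24EI) = 1736/EI
  span DE: point load 38.8 at a = 3.94: Pab(L + a)/(6LEI) = 229.9/EI
  span EF: triangular load, peak 16.7: 7w₀L³/(360EI) = 236.7/EI
  relative rotation θ_0 = (1966 + 236.7)/EI = 2203/EI
A unit hogging moment at E produces rotation L₁/(3EI) + L₂/(3EI) = 6.5/EI.
Slope continuity at E: θ_0 = M_E·6.5/EI, so M_E = 2203/6.5 = 338.9 kN·m (hogging).
Span DE, ΣM about D with M_E applied at E: R_E^{DE}·10.5 = 2137 + 338.9, so R_E^{DE} = 235.8 kN and R_D = 416.8 − 235.8 = 181 kN.
Span EF, ΣM about F: R_E^{EF}·9 = 225.4 + 338.9, so R_E^{EF} = 62.71 kN and R_F = 75.15 − 62.71 = 12.44 kN.
R_E = 235.8 + 62.71 = 298.5 kN.

R_E = 298.5 kN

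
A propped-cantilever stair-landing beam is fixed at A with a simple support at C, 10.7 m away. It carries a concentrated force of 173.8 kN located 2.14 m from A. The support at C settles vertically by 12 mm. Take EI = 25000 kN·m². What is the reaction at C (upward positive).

Take the reaction at C as the redundant and release it; the primary structure is a cantilever fixed at A.
Free-end deflection of the primary structure under the applied loading (downward +):
  point load 173.8 at a = 2.14: Pa²(3L − a)/(6EI) = 3974/EI
Flexibility coefficient — unit upward force at C: δ_{CC} = L³/(3EI) = 408.3/EI.
With EI = 25000 kN·m²: δ_0 = 0.15897 m and δ_{CC} = 0.016334 m/kN.
Compatibility — the beam at C must follow the support down by 0.012 m: δ_0 − R_C·δ_{CC} = 0.012, so R_C = (0.15897 − 0.012)/0.016334 = 8.998 kN.

R_C = 8.998 kN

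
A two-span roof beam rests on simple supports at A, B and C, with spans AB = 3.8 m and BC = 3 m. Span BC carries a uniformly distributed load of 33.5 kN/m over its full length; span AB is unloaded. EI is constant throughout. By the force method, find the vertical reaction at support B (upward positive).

R_B = 60.17 kN

Take M_B as the redundant. Released structure: two simple spans AB and BC with a hinge at B.
Discontinuity in slope at B on the released structure — sum the simple-span end rotations:
  span BC: UDL 33.5: wL³/(24EI) = 37.69/EI
  relative rotation θ_0 = (0 + 37.69)/EI = 37.69/EI
A unit hogging moment at B produces rotation L₁/(3EI) + L₂/(3EI) = 2.267/EI.
Slope continuity at B: θ_0 = M_B·2.267/EI, so M_B = 37.69/2.267 = 16.63 kN·m (hogging).
Span AB, ΣM about A with M_B applied at B: R_B^{AB}·3.8 = 0 + 16.63, so R_B^{AB} = 4.375 kN and R_A = 0 − 4.375 = -4.375 kN.
Span BC, ΣM about C: R_B^{BC}·3 = 150.8 + 16.63, so R_B^{BC} = 55.79 kN and R_C = 100.5 − 55.79 = 44.71 kN.
R_B = 4.375 + 55.79 = 60.17 kN.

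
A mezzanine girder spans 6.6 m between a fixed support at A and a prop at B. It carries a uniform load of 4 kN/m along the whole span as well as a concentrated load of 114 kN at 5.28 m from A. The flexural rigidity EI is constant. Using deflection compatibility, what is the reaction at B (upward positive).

R_B = 90.16 kN

Take the reaction at B as the redundant and release it; the primary structure is a cantilever fixed at A.
Deflection at B on the released cantilever, summing each load's contribution:
  UDL 4: wL⁴/(8EI) = 948.7/EI
  point load 114 at a = 5.28: Pa²(3L − a)/(6EI) = 7691/EI
  δ_0 = 8640/EI
Tip deflection under a unit load at B: L³/(3EI) = 95.83/EI.
The prop prevents deflection at B: R_B = δ_0/δ_{BB} = 8640/95.83 = 90.16 kN.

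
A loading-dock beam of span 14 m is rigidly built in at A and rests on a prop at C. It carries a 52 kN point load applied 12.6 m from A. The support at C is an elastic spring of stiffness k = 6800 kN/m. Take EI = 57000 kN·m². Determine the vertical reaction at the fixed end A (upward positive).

Remove the prop at C; the released (primary) structure is a cantilever built in at A.
Deflection at C on the released cantilever, summing each load's contribution:
  point load 52 at a = 12.6: Pa²(3L − a)/(6EI) = 40452/EI
Flexibility coefficient — unit upward force at C: δ_{CC} = L³/(3EI) = 914.7/EI.
With EI = 57000 kN·m²: δ_0 = 0.70969 m and δ_{CC} = 0.016047 m/kN.
Compatibility — the spring shortens by R_C/k under the reaction it provides: δ_0 − R_C·δ_{CC} = R_C/k. With 1/k = 0.000147 m/kN, R_C = δ_0 / (δ_{CC} + 1/k) = 0.70969 / (0.016047 + 0.000147) = 43.82 kN.
Vertical equilibrium: R_A = ΣP − R_C = 52 − 43.82 = 8.176 kN.

R_A = 8.176 kN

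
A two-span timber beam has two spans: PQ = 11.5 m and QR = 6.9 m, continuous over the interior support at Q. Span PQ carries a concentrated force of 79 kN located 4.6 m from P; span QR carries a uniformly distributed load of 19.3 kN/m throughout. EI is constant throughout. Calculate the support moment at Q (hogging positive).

M_Q = 138.5 kN·m

Insert a hinge at Q; M_Q is the redundant, and each span becomes simply supported.
End slopes at the hinge Q, treating each span as simply supported:
  span PQ: point load 79 at a = 4.6: Pab(L + a)/(6LEI) = 585.1/EI
  span QR: UDL 19.3: wL³/(24EI) = 264.2/EI
  relative rotation θ_0 = (585.1 + 264.2)/EI = 849.2/EI
A unit hogging moment at Q produces rotation L₁/(3EI) + L₂/(3EI) = 6.133/EI.
Compatibility: M_Q·(L₁+L₂)/(3EI) = θ_0, giving M_Q = 138.5 kN·m (hogging).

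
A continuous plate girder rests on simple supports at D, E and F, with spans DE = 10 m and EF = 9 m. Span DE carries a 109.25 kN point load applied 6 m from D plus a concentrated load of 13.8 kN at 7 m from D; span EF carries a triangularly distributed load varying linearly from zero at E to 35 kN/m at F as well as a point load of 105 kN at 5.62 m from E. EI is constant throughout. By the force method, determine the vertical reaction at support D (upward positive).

R_D = 20.45 kN

Insert a hinge at E; M_E is the redundant, and each span becomes simply supported.
Rotations at E on the released spans (each span's end-slope, ×1/EI):
  span DE: point load 109.25 at a = 6: Pab(L + a)/(6LEI) = 699.2/EI
  span DE: point load 13.8 at a = 7: Pab(L + a)/(6LEI) = 82.11/EI
  span EF: triangular load, peak 35: 7w₀L³/(360EI) = 496.1/EI
  span EF: point load 105 at a = 5.62: Pab(L + b)/(6LEI) = 457.3/EI
  relative rotation θ_0 = (781.3 + 953.4)/EI = 1735/EI
A unit hogging moment at E produces rotation L₁/(3EI) + L₂/(3EI) = 6.333/EI.
Compatibility: M_E·(L₁+L₂)/(3EI) = θ_0, giving M_E = 273.9 kN·m (hogging).
Span DE, ΣM about D with M_E applied at E: R_E^{DE}·10 = 752.1 + 273.9, so R_E^{DE} = 102.6 kN and R_D = 123 − 102.6 = 20.45 kN.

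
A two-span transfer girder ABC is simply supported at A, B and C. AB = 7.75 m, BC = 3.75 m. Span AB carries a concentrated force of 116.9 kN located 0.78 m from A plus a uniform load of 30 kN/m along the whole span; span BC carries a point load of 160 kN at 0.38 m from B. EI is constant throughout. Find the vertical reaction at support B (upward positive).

Release continuity at B by inserting a hinge; the redundant is the internal moment M_B. The primary structure is two simply-supported spans AB and BC.
End slopes at the hinge B, treating each span as simply supported:
  span AB: point load 116.9 at a = 0.78: Pab(L + a)/(6LEI) = 116.6/EI
  span AB: UDL 30: wL³/(24EI) = 581.9/EI
  span BC: point load 160 at a = 0.38: Pab(L + b)/(6LEI) = 64.84/EI
  relative rotation θ_0 = (698.4 + 64.84)/EI = 763.3/EI
A unit hogging moment at B produces rotation L₁/(3EI) + L₂/(3EI) = 3.833/EI.
Compatibility: M_B·(L₁+L₂)/(3EI) = θ_0, giving M_B = 199.1 kN·m (hogging).
Span AB, ΣM about A with M_B applied at B: R_B^{AB}·7.75 = 992.1 + 199.1, so R_B^{AB} = 153.7 kN and R_A = 349.4 − 153.7 = 195.7 kN.
Span BC, ΣM about C: R_B^{BC}·3.75 = 539.2 + 199.1, so R_B^{BC} = 196.9 kN and R_C = 160 − 196.9 = -36.88 kN.
R_B = 153.7 + 196.9 = 350.6 kN.

R_B = 350.6 kN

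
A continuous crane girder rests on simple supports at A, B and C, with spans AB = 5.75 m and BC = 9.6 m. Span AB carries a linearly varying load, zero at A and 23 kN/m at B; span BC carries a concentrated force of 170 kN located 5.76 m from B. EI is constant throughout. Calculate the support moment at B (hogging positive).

Take M_B as the redundant. Released structure: two simple spans AB and BC with a hinge at B.
Discontinuity in slope at B on the released structure — sum the simple-span end rotations:
  span AB: triangular load, peak 23: w₀L³/(45EI) = 97.17/EI
  span BC: point load 170 at a = 5.76: Pab(L + b)/(6LEI) = 877.4/EI
  relative rotation θ_0 = (97.17 + 877.4)/EI = 974.5/EI
A unit hogging moment at B produces rotation L₁/(3EI) + L₂/(3EI) = 5.117/EI.
Compatibility: M_B·(L₁+L₂)/(3EI) = θ_0, giving M_B = 190.5 kN·m (hogging).

M_B = 190.5 kN·m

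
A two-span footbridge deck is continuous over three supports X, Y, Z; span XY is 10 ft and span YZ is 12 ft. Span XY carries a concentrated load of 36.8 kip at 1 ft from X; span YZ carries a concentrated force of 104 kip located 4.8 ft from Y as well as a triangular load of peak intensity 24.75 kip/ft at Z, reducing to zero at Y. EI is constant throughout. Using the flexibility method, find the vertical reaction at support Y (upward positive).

Take M_Y as the redundant. Released structure: two simple spans XY and YZ with a hinge at Y.
Discontinuity in slope at Y on the released structure — sum the simple-span end rotations:
  span XY: point load 36.8 at a = 1: Pab(L + a)/(6LEI) = 60.72/EI
  span YZ: point load 104 at a = 4.8: Pab(L + b)/(6LEI) = 958.5/EI
  span YZ: triangular load, peak 24.75: 7w₀L³/(360EI) = 831.6/EI
  relative rotation θ_0 = (60.72 + 1790)/EI = 1851/EI
A unit hogging moment at Y produces rotation L₁/(3EI) + L₂/(3EI) = 7.333/EI.
Slope continuity at Y: θ_0 = M_Y·7.333/EI, so M_Y = 1851/7.333 = 252.4 kip·ft (hogging).
Span XY, ΣM about X with M_Y applied at Y: R_Y^{XY}·10 = 36.8 + 252.4, so R_Y^{XY} = 28.92 kip and R_X = 36.8 − 28.92 = 7.882 kip.
Span YZ, ΣM about Z: R_Y^{YZ}·12 = 1343 + 252.4, so R_Y^{YZ} = 132.9 kip and R_Z = 252.5 − 132.9 = 119.6 kip.
R_Y = 28.92 + 132.9 = 161.8 kip.

R_Y = 161.8 kip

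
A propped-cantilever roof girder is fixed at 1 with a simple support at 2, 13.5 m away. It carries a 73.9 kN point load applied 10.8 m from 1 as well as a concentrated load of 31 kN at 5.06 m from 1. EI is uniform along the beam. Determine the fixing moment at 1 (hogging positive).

Choose R_2 as the redundant. The primary structure is the cantilever fixed at 1.
Primary-structure tip deflection at 2 by superposition:
  point load 73.9 at a = 10.8: Pa²(3L − a)/(6EI) = 42667/EI
  point load 31 at a = 5.06: Pa²(3L − a)/(6EI) = 4688/EI
  δ_0 = 47356/EI
Tip deflection under a unit load at 2: L³/(3EI) = 820.1/EI.
The prop prevents deflection at 2: R_2 = δ_0/δ_{22} = 47356/820.1 = 57.74 kN.
Moment equilibrium about 1: M_1 = Σ(load moments about 1) − R_2·L = 955 − 57.74×13.5 = 175.5 kN·m.

M_1 = 175.5 kN·m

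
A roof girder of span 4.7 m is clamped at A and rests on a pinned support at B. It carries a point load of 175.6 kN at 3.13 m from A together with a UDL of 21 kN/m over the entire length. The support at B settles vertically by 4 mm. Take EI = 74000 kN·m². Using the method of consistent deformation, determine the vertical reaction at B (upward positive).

Choose R_B as the redundant. The primary structure is the cantilever fixed at A.
Downward deflection at the released point B due to the loads:
  point load 175.6 at a = 3.13: Pa²(3L − a)/(6EI) = 3145/EI
  UDL 21: wL⁴/(8EI) = 1281/EI
  δ_0 = 4426/EI
Flexibility coefficient — unit upward force at B: δ_{BB} = L³/(3EI) = 34.61/EI.
With EI = 74000 kN·m²: δ_0 = 0.059814 m and δ_{BB} = 0.000468 m/kN.
Compatibility — the beam at B must follow the support down by 0.004 m: δ_0 − R_B·δ_{BB} = 0.004, so R_B = (0.059814 − 0.004)/0.000468 = 119.3 kN.

R_B = 119.3 kN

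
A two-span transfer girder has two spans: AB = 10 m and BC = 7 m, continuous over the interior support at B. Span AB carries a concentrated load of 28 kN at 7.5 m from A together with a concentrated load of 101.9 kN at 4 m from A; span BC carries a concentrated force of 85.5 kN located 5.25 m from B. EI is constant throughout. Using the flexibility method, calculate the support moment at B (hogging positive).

M_B = 156.6 kN·m

Release continuity at B by inserting a hinge; the redundant is the internal moment M_B. The primary structure is two simply-supported spans AB and BC.
Discontinuity in slope at B on the released structure — sum the simple-span end rotations:
  span AB: point load 28 at a = 7.5: Pab(L + a)/(6LEI) = 153.1/EI
  span AB: point load 101.9 at a = 4: Pab(L + a)/(6LEI) = 570.6/EI
  span BC: point load 85.5 at a = 5.25: Pab(L + b)/(6LEI) = 163.7/EI
  relative rotation θ_0 = (723.8 + 163.7)/EI = 887.4/EI
A unit hogging moment at B produces rotation L₁/(3EI) + L₂/(3EI) = 5.667/EI.
Compatibility: M_B·(L₁+L₂)/(3EI) = θ_0, giving M_B = 156.6 kN·m (hogging).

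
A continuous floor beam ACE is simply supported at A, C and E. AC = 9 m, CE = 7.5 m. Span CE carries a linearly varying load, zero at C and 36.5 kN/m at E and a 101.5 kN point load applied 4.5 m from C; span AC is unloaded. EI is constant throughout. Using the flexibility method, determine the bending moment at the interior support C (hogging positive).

Insert a hinge at C; M_C is the redundant, and each span becomes simply supported.
Discontinuity in slope at C on the released structure — sum the simple-span end rotations:
  span CE: triangular load, peak 36.5: 7w₀L³/(360EI) = 299.4/EI
  span CE: point load 101.5 at a = 4.5: Pab(L + b)/(6LEI) = 319.7/EI
  relative rotation θ_0 = (0 + 619.1)/EI = 619.1/EI
A unit hogging moment at C produces rotation L₁/(3EI) + L₂/(3EI) = 5.5/EI.
Slope continuity at C: θ_0 = M_C·5.5/EI, so M_C = 619.1/5.5 = 112.6 kN·m (hogging).

M_C = 112.6 kN·m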